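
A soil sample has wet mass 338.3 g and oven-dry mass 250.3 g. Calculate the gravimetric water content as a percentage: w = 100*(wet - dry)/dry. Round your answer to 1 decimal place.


Step 1: Water mass = wet - dry = 338.3 - 250.3 = 88.0 g
Step 2: w = 100 * water mass / dry mass
Step 3: w = 100 * 88.0 / 250.3 = 35.2%

35.2


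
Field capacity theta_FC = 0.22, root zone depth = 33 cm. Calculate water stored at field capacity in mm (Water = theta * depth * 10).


Step 1: Water (mm) = theta_FC * depth (cm) * 10
Step 2: Water = 0.22 * 33 * 10
Step 3: Water = 72.6 mm

72.6


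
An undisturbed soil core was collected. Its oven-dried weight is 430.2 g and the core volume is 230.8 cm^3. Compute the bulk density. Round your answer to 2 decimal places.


Step 1: Identify the formula: BD = dry mass / volume
Step 2: Substitute values: BD = 430.2 / 230.8
Step 3: BD = 1.86 g/cm^3

1.86


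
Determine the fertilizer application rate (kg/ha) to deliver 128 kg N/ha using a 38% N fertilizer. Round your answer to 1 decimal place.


Step 1: Fertilizer rate = target N / (N content / 100)
Step 2: Rate = 128 / (38 / 100)
Step 3: Rate = 128 / 0.38
Step 4: Rate = 336.8 kg/ha

336.8


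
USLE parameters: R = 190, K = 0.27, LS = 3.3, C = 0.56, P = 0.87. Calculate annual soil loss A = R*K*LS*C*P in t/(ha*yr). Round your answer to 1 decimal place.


Step 1: A = R * K * LS * C * P
Step 2: R * K = 190 * 0.27 = 51.3
Step 3: (R*K) * LS = 51.3 * 3.3 = 169.29
Step 4: * C * P = 169.29 * 0.56 * 0.87 = 82.5
Step 5: A = 82.5 t/(ha*yr)

82.5


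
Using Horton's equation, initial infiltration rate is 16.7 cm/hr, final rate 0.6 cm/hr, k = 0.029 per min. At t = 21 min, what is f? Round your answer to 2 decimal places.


Step 1: f = fc + (f0 - fc) * exp(-k * t)
Step 2: exp(-0.029 * 21) = 0.543894
Step 3: f = 0.6 + (16.7 - 0.6) * 0.543894
Step 4: f = 0.6 + 16.1 * 0.543894
Step 5: f = 9.36 cm/hr

9.36


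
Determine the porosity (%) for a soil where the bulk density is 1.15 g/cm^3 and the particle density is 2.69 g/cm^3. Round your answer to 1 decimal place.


Step 1: Formula: n = 100 * (1 - BD / PD)
Step 2: n = 100 * (1 - 1.15 / 2.69)
Step 3: n = 100 * (1 - 0.42751)
Step 4: n = 57.2%

57.2


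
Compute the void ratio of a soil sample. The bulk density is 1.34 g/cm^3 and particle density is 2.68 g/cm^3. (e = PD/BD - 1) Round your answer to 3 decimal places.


Step 1: e = PD / BD - 1
Step 2: e = 2.68 / 1.34 - 1
Step 3: e = 2.0 - 1
Step 4: e = 1.0

1.0


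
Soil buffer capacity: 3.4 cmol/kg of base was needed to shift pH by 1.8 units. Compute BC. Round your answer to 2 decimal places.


Step 1: BC = change in base / change in pH
Step 2: BC = 3.4 / 1.8
Step 3: BC = 1.89 cmol/(kg*pH unit)

1.89


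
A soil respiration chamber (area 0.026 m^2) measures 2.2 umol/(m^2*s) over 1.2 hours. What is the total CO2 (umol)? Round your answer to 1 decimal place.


Step 1: Convert time to seconds: 1.2 hr * 3600 = 4320.0 s
Step 2: Total = flux * area * time_s
Step 3: Total = 2.2 * 0.026 * 4320.0
Step 4: Total = 247.1 umol

247.1


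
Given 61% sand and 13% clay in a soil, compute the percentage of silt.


Step 1: sand + silt + clay = 100%
Step 2: silt = 100 - sand - clay
Step 3: silt = 100 - 61 - 13
Step 4: silt = 26%

26


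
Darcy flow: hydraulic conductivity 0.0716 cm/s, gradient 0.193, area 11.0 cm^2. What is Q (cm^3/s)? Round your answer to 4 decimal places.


Step 1: Apply Darcy's law: Q = K * i * A
Step 2: Q = 0.0716 * 0.193 * 11.0
Step 3: Q = 0.152 cm^3/s

0.152


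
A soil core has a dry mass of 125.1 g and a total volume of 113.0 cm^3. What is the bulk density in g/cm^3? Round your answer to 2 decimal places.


Step 1: Identify the formula: BD = dry mass / volume
Step 2: Substitute values: BD = 125.1 / 113.0
Step 3: BD = 1.11 g/cm^3

1.11


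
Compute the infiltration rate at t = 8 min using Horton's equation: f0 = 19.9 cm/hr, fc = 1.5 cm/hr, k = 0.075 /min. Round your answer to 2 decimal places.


Step 1: f = fc + (f0 - fc) * exp(-k * t)
Step 2: exp(-0.075 * 8) = 0.548812
Step 3: f = 1.5 + (19.9 - 1.5) * 0.548812
Step 4: f = 1.5 + 18.4 * 0.548812
Step 5: f = 11.6 cm/hr

11.6


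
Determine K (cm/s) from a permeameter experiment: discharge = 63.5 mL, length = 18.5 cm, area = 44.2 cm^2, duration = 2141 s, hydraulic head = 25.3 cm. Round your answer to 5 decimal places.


Step 1: K = Q * L / (A * t * h)
Step 2: Numerator = 63.5 * 18.5 = 1174.75
Step 3: Denominator = 44.2 * 2141 * 25.3 = 2394194.66
Step 4: K = 1174.75 / 2394194.66 = 0.00049 cm/s

0.00049


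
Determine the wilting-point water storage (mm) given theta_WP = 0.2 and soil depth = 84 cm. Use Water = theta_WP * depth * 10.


Step 1: Water (mm) = theta_WP * depth * 10
Step 2: Water = 0.2 * 84 * 10
Step 3: Water = 168.0 mm

168.0


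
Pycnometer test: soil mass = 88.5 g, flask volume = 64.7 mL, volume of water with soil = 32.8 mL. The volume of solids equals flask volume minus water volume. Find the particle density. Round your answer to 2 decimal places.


Step 1: Volume of solids = flask volume - water volume with soil
Step 2: V_solids = 64.7 - 32.8 = 31.9 mL
Step 3: Particle density = mass / V_solids = 88.5 / 31.9 = 2.77 g/cm^3

2.77


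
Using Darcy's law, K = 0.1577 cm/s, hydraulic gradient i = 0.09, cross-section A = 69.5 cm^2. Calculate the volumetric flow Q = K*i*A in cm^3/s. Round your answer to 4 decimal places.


Step 1: Apply Darcy's law: Q = K * i * A
Step 2: Q = 0.1577 * 0.09 * 69.5
Step 3: Q = 0.9864 cm^3/s

0.9864


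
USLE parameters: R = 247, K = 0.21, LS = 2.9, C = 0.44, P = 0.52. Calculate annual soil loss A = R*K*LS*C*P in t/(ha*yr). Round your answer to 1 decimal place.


Step 1: A = R * K * LS * C * P
Step 2: R * K = 247 * 0.21 = 51.87
Step 3: (R*K) * LS = 51.87 * 2.9 = 150.423
Step 4: * C * P = 150.423 * 0.44 * 0.52 = 34.4
Step 5: A = 34.4 t/(ha*yr)

34.4


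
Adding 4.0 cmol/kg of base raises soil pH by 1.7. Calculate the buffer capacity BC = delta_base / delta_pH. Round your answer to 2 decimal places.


Step 1: BC = change in base / change in pH
Step 2: BC = 4.0 / 1.7
Step 3: BC = 2.35 cmol/(kg*pH unit)

2.35


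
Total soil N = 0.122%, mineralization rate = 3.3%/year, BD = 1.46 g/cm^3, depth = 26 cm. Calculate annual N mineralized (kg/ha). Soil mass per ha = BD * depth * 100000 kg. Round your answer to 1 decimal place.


Step 1: Soil mass per ha = BD * depth * 100000 = 1.46 * 26 * 100000 = 3796000 kg
Step 2: Total N pool = soil mass * N%/100 = 3796000 * 0.122/100 = 4631.12 kg/ha
Step 3: N mineralized = N pool * rate%/100 = 4631.12 * 3.3/100 = 152.8 kg/ha/yr

152.8


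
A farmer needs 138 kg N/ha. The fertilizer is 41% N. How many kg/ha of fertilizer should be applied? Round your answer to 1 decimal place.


Step 1: Fertilizer rate = target N / (N content / 100)
Step 2: Rate = 138 / (41 / 100)
Step 3: Rate = 138 / 0.41
Step 4: Rate = 336.6 kg/ha

336.6


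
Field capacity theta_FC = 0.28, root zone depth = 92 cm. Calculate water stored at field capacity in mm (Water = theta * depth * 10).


Step 1: Water (mm) = theta_FC * depth (cm) * 10
Step 2: Water = 0.28 * 92 * 10
Step 3: Water = 257.6 mm

257.6


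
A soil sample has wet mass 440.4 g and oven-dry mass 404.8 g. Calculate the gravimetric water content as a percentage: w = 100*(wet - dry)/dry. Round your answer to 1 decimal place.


Step 1: Water mass = wet - dry = 440.4 - 404.8 = 35.6 g
Step 2: w = 100 * water mass / dry mass
Step 3: w = 100 * 35.6 / 404.8 = 8.8%

8.8


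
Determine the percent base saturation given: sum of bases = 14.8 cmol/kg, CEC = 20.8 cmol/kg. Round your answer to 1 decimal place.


Step 1: BS = 100 * (sum of bases) / CEC
Step 2: BS = 100 * 14.8 / 20.8
Step 3: BS = 71.2%

71.2


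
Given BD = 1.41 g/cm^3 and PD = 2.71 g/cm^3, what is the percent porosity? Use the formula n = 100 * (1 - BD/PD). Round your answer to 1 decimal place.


Step 1: Formula: n = 100 * (1 - BD / PD)
Step 2: n = 100 * (1 - 1.41 / 2.71)
Step 3: n = 100 * (1 - 0.5203)
Step 4: n = 48.0%

48.0


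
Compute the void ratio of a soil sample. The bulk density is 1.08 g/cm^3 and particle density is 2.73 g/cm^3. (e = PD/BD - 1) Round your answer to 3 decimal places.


Step 1: e = PD / BD - 1
Step 2: e = 2.73 / 1.08 - 1
Step 3: e = 2.52778 - 1
Step 4: e = 1.528

1.528


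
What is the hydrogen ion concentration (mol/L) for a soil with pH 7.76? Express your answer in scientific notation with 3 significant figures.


Step 1: [H+] = 10^(-pH)
Step 2: [H+] = 10^(-7.76)
Step 3: [H+] = 1.74e-08 mol/L

1.74e-08


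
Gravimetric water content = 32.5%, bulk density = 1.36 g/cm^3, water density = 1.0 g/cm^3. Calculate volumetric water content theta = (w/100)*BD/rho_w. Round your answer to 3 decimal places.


Step 1: theta = (w / 100) * BD / rho_w
Step 2: theta = (32.5 / 100) * 1.36 / 1.0
Step 3: theta = 0.325 * 1.36
Step 4: theta = 0.442

0.442


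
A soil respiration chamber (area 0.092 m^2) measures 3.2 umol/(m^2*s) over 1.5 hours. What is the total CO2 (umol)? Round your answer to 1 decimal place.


Step 1: Convert time to seconds: 1.5 hr * 3600 = 5400.0 s
Step 2: Total = flux * area * time_s
Step 3: Total = 3.2 * 0.092 * 5400.0
Step 4: Total = 1589.8 umol

1589.8


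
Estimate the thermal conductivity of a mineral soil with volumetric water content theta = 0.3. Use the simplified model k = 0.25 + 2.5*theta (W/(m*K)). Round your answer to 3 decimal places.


Step 1: k = 0.25 + 2.5 * theta
Step 2: k = 0.25 + 2.5 * 0.3
Step 3: k = 0.25 + 0.75
Step 4: k = 1.0 W/(m*K)

1.0


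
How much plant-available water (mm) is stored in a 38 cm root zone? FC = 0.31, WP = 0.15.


Step 1: Available water = (FC - WP) * depth * 10
Step 2: AW = (0.31 - 0.15) * 38 * 10
Step 3: AW = 0.16 * 38 * 10
Step 4: AW = 60.8 mm

60.8


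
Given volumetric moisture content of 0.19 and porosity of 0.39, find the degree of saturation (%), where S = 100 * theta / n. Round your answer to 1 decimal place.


Step 1: S = 100 * theta_v / n
Step 2: S = 100 * 0.19 / 0.39
Step 3: S = 48.7%

48.7


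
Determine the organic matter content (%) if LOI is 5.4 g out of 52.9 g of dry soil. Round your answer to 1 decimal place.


Step 1: OM% = 100 * LOI / sample mass
Step 2: OM = 100 * 5.4 / 52.9
Step 3: OM = 10.2%

10.2


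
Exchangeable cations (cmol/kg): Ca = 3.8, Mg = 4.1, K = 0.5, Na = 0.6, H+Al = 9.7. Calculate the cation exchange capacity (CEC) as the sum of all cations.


Step 1: CEC = Ca + Mg + K + Na + (H+Al)
Step 2: CEC = 3.8 + 4.1 + 0.5 + 0.6 + 9.7
Step 3: CEC = 18.7 cmol/kg

18.7


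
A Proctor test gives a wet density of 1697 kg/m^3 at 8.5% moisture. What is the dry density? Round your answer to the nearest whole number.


Step 1: Dry density = wet density / (1 + w/100)
Step 2: Dry density = 1697 / (1 + 8.5/100)
Step 3: Dry density = 1697 / 1.085
Step 4: Dry density = 1564 kg/m^3

1564


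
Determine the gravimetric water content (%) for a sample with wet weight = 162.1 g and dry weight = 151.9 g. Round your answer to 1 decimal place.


Step 1: Water mass = wet - dry = 162.1 - 151.9 = 10.2 g
Step 2: w = 100 * water mass / dry mass
Step 3: w = 100 * 10.2 / 151.9 = 6.7%

6.7


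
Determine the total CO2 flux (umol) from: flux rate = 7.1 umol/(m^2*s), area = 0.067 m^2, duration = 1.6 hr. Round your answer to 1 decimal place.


Step 1: Convert time to seconds: 1.6 hr * 3600 = 5760.0 s
Step 2: Total = flux * area * time_s
Step 3: Total = 7.1 * 0.067 * 5760.0
Step 4: Total = 2740.0 umol

2740.0


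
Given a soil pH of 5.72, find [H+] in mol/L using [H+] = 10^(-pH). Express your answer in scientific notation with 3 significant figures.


Step 1: [H+] = 10^(-pH)
Step 2: [H+] = 10^(-5.72)
Step 3: [H+] = 1.91e-06 mol/L

1.91e-06


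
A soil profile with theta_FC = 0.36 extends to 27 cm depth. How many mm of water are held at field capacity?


Step 1: Water (mm) = theta_FC * depth (cm) * 10
Step 2: Water = 0.36 * 27 * 10
Step 3: Water = 97.2 mm

97.2


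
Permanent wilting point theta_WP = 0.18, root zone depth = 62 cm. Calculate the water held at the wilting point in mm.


Step 1: Water (mm) = theta_WP * depth * 10
Step 2: Water = 0.18 * 62 * 10
Step 3: Water = 111.6 mm

111.6


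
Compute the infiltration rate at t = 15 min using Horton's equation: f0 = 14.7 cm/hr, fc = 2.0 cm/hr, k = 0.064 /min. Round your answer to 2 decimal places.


Step 1: f = fc + (f0 - fc) * exp(-k * t)
Step 2: exp(-0.064 * 15) = 0.382893
Step 3: f = 2.0 + (14.7 - 2.0) * 0.382893
Step 4: f = 2.0 + 12.7 * 0.382893
Step 5: f = 6.86 cm/hr

6.86


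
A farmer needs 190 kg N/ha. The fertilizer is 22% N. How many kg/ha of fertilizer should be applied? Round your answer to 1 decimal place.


Step 1: Fertilizer rate = target N / (N content / 100)
Step 2: Rate = 190 / (22 / 100)
Step 3: Rate = 190 / 0.22
Step 4: Rate = 863.6 kg/ha

863.6


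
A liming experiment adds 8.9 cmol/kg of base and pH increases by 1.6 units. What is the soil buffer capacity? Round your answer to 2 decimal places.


Step 1: BC = change in base / change in pH
Step 2: BC = 8.9 / 1.6
Step 3: BC = 5.56 cmol/(kg*pH unit)

5.56


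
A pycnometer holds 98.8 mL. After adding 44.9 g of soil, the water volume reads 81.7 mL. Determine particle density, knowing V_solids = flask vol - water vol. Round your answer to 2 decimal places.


Step 1: Volume of solids = flask volume - water volume with soil
Step 2: V_solids = 98.8 - 81.7 = 17.1 mL
Step 3: Particle density = mass / V_solids = 44.9 / 17.1 = 2.63 g/cm^3

2.63


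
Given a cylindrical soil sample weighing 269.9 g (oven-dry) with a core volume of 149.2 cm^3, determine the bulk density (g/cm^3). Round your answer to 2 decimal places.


Step 1: Identify the formula: BD = dry mass / volume
Step 2: Substitute values: BD = 269.9 / 149.2
Step 3: BD = 1.81 g/cm^3

1.81


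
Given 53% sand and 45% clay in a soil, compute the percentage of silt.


Step 1: sand + silt + clay = 100%
Step 2: silt = 100 - sand - clay
Step 3: silt = 100 - 53 - 45
Step 4: silt = 2%

2


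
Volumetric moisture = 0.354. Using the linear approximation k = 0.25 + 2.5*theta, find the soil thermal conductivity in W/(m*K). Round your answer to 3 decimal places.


Step 1: k = 0.25 + 2.5 * theta
Step 2: k = 0.25 + 2.5 * 0.354
Step 3: k = 0.25 + 0.885
Step 4: k = 1.135 W/(m*K)

1.135


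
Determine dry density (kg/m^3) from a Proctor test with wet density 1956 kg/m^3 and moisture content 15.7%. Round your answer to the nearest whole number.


Step 1: Dry density = wet density / (1 + w/100)
Step 2: Dry density = 1956 / (1 + 15.7/100)
Step 3: Dry density = 1956 / 1.157
Step 4: Dry density = 1691 kg/m^3

1691


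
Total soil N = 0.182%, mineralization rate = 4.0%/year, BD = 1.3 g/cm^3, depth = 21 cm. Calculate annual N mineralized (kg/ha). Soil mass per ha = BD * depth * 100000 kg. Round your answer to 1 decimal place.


Step 1: Soil mass per ha = BD * depth * 100000 = 1.3 * 21 * 100000 = 2730000 kg
Step 2: Total N pool = soil mass * N%/100 = 2730000 * 0.182/100 = 4968.6 kg/ha
Step 3: N mineralized = N pool * rate%/100 = 4968.6 * 4.0/100 = 198.7 kg/ha/yr

198.7


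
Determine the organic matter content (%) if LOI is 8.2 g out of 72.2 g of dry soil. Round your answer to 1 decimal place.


Step 1: OM% = 100 * LOI / sample mass
Step 2: OM = 100 * 8.2 / 72.2
Step 3: OM = 11.4%

11.4


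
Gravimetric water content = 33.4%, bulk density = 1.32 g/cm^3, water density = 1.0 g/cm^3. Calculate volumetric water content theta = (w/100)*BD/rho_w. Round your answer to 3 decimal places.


Step 1: theta = (w / 100) * BD / rho_w
Step 2: theta = (33.4 / 100) * 1.32 / 1.0
Step 3: theta = 0.334 * 1.32
Step 4: theta = 0.441

0.441


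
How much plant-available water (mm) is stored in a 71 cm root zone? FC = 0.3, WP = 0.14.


Step 1: Available water = (FC - WP) * depth * 10
Step 2: AW = (0.3 - 0.14) * 71 * 10
Step 3: AW = 0.16 * 71 * 10
Step 4: AW = 113.6 mm

113.6


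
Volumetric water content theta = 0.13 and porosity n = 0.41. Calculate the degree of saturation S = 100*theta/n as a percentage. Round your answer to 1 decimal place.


Step 1: S = 100 * theta_v / n
Step 2: S = 100 * 0.13 / 0.41
Step 3: S = 31.7%

31.7


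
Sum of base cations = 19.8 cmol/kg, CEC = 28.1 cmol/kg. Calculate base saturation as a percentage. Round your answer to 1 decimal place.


Step 1: BS = 100 * (sum of bases) / CEC
Step 2: BS = 100 * 19.8 / 28.1
Step 3: BS = 70.5%

70.5


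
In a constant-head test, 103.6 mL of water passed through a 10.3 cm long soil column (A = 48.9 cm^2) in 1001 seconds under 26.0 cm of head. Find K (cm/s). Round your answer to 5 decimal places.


Step 1: K = Q * L / (A * t * h)
Step 2: Numerator = 103.6 * 10.3 = 1067.08
Step 3: Denominator = 48.9 * 1001 * 26.0 = 1272671.4
Step 4: K = 1067.08 / 1272671.4 = 0.00084 cm/s

0.00084


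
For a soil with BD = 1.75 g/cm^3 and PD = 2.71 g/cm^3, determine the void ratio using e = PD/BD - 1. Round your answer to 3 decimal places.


Step 1: e = PD / BD - 1
Step 2: e = 2.71 / 1.75 - 1
Step 3: e = 1.54857 - 1
Step 4: e = 0.549

0.549


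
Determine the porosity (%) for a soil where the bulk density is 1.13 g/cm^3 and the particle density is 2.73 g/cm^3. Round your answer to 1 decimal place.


Step 1: Formula: n = 100 * (1 - BD / PD)
Step 2: n = 100 * (1 - 1.13 / 2.73)
Step 3: n = 100 * (1 - 0.41392)
Step 4: n = 58.6%

58.6


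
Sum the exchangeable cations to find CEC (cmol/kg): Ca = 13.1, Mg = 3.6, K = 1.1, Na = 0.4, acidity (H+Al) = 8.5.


Step 1: CEC = Ca + Mg + K + Na + (H+Al)
Step 2: CEC = 13.1 + 3.6 + 1.1 + 0.4 + 8.5
Step 3: CEC = 26.7 cmol/kg

26.7


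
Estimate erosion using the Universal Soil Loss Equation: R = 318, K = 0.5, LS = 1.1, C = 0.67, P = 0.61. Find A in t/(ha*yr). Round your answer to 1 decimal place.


Step 1: A = R * K * LS * C * P
Step 2: R * K = 318 * 0.5 = 159.0
Step 3: (R*K) * LS = 159.0 * 1.1 = 174.9
Step 4: * C * P = 174.9 * 0.67 * 0.61 = 71.5
Step 5: A = 71.5 t/(ha*yr)

71.5


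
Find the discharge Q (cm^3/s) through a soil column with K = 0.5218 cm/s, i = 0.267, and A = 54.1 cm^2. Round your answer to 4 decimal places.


Step 1: Apply Darcy's law: Q = K * i * A
Step 2: Q = 0.5218 * 0.267 * 54.1
Step 3: Q = 7.5372 cm^3/s

7.5372


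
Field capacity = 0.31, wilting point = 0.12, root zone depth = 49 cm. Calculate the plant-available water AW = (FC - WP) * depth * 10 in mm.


Step 1: Available water = (FC - WP) * depth * 10
Step 2: AW = (0.31 - 0.12) * 49 * 10
Step 3: AW = 0.19 * 49 * 10
Step 4: AW = 93.1 mm

93.1


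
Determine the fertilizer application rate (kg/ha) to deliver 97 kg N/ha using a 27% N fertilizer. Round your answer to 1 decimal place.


Step 1: Fertilizer rate = target N / (N content / 100)
Step 2: Rate = 97 / (27 / 100)
Step 3: Rate = 97 / 0.27
Step 4: Rate = 359.3 kg/ha

359.3


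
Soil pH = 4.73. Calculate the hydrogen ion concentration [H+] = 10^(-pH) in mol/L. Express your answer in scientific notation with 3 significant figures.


Step 1: [H+] = 10^(-pH)
Step 2: [H+] = 10^(-4.73)
Step 3: [H+] = 1.86e-05 mol/L

1.86e-05


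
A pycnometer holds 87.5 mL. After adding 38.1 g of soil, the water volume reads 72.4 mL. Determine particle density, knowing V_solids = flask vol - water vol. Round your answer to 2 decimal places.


Step 1: Volume of solids = flask volume - water volume with soil
Step 2: V_solids = 87.5 - 72.4 = 15.1 mL
Step 3: Particle density = mass / V_solids = 38.1 / 15.1 = 2.52 g/cm^3

2.52


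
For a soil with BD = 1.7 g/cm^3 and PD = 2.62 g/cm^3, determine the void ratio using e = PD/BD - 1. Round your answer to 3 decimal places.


Step 1: e = PD / BD - 1
Step 2: e = 2.62 / 1.7 - 1
Step 3: e = 1.54118 - 1
Step 4: e = 0.541

0.541


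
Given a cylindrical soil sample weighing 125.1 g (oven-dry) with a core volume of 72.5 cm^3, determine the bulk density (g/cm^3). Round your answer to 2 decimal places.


Step 1: Identify the formula: BD = dry mass / volume
Step 2: Substitute values: BD = 125.1 / 72.5
Step 3: BD = 1.73 g/cm^3

1.73


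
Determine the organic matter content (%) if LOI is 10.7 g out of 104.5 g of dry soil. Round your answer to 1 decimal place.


Step 1: OM% = 100 * LOI / sample mass
Step 2: OM = 100 * 10.7 / 104.5
Step 3: OM = 10.2%

10.2


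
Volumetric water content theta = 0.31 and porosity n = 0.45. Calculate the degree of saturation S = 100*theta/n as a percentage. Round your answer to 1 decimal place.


Step 1: S = 100 * theta_v / n
Step 2: S = 100 * 0.31 / 0.45
Step 3: S = 68.9%

68.9


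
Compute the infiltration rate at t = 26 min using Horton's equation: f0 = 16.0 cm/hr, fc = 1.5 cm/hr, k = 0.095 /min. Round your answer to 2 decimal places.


Step 1: f = fc + (f0 - fc) * exp(-k * t)
Step 2: exp(-0.095 * 26) = 0.084585
Step 3: f = 1.5 + (16.0 - 1.5) * 0.084585
Step 4: f = 1.5 + 14.5 * 0.084585
Step 5: f = 2.73 cm/hr

2.73


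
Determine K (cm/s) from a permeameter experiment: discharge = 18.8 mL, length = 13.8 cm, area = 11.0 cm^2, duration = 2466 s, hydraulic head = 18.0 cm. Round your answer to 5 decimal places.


Step 1: K = Q * L / (A * t * h)
Step 2: Numerator = 18.8 * 13.8 = 259.44
Step 3: Denominator = 11.0 * 2466 * 18.0 = 488268.0
Step 4: K = 259.44 / 488268.0 = 0.00053 cm/s

0.00053


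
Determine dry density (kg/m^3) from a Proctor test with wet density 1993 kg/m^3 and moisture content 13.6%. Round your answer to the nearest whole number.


Step 1: Dry density = wet density / (1 + w/100)
Step 2: Dry density = 1993 / (1 + 13.6/100)
Step 3: Dry density = 1993 / 1.136
Step 4: Dry density = 1754 kg/m^3

1754


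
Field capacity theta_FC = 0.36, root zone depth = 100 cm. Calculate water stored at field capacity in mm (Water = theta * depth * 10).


Step 1: Water (mm) = theta_FC * depth (cm) * 10
Step 2: Water = 0.36 * 100 * 10
Step 3: Water = 360.0 mm

360.0


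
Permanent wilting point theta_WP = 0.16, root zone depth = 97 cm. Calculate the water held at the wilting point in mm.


Step 1: Water (mm) = theta_WP * depth * 10
Step 2: Water = 0.16 * 97 * 10
Step 3: Water = 155.2 mm

155.2


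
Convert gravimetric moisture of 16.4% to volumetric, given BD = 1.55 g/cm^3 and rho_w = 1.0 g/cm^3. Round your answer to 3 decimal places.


Step 1: theta = (w / 100) * BD / rho_w
Step 2: theta = (16.4 / 100) * 1.55 / 1.0
Step 3: theta = 0.164 * 1.55
Step 4: theta = 0.254

0.254


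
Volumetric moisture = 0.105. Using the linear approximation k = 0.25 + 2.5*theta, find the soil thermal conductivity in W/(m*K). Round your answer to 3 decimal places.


Step 1: k = 0.25 + 2.5 * theta
Step 2: k = 0.25 + 2.5 * 0.105
Step 3: k = 0.25 + 0.263
Step 4: k = 0.513 W/(m*K)

0.513


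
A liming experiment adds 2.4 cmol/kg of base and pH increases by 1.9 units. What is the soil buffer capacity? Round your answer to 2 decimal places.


Step 1: BC = change in base / change in pH
Step 2: BC = 2.4 / 1.9
Step 3: BC = 1.26 cmol/(kg*pH unit)

1.26


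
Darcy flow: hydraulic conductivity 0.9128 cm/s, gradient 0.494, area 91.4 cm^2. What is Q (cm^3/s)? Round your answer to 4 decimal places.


Step 1: Apply Darcy's law: Q = K * i * A
Step 2: Q = 0.9128 * 0.494 * 91.4
Step 3: Q = 41.2144 cm^3/s

41.2144


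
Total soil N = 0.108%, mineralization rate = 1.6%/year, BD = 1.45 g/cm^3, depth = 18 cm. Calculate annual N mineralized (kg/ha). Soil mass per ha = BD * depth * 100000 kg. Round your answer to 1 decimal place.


Step 1: Soil mass per ha = BD * depth * 100000 = 1.45 * 18 * 100000 = 2610000 kg
Step 2: Total N pool = soil mass * N%/100 = 2610000 * 0.108/100 = 2818.8 kg/ha
Step 3: N mineralized = N pool * rate%/100 = 2818.8 * 1.6/100 = 45.1 kg/ha/yr

45.1


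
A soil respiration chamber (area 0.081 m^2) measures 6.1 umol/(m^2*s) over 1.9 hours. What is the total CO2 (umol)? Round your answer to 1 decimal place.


Step 1: Convert time to seconds: 1.9 hr * 3600 = 6840.0 s
Step 2: Total = flux * area * time_s
Step 3: Total = 6.1 * 0.081 * 6840.0
Step 4: Total = 3379.6 umol

3379.6


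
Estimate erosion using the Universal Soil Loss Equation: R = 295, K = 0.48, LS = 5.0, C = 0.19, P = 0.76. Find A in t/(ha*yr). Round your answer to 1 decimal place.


Step 1: A = R * K * LS * C * P
Step 2: R * K = 295 * 0.48 = 141.6
Step 3: (R*K) * LS = 141.6 * 5.0 = 708.0
Step 4: * C * P = 708.0 * 0.19 * 0.76 = 102.2
Step 5: A = 102.2 t/(ha*yr)

102.2


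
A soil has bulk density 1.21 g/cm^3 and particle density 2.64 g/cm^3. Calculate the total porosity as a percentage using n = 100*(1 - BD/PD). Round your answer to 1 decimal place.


Step 1: Formula: n = 100 * (1 - BD / PD)
Step 2: n = 100 * (1 - 1.21 / 2.64)
Step 3: n = 100 * (1 - 0.45833)
Step 4: n = 54.2%

54.2


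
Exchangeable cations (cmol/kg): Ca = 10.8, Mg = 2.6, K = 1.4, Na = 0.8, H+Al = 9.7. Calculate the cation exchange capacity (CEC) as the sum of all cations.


Step 1: CEC = Ca + Mg + K + Na + (H+Al)
Step 2: CEC = 10.8 + 2.6 + 1.4 + 0.8 + 9.7
Step 3: CEC = 25.3 cmol/kg

25.3


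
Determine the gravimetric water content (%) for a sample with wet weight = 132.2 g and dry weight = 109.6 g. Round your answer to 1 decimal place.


Step 1: Water mass = wet - dry = 132.2 - 109.6 = 22.6 g
Step 2: w = 100 * water mass / dry mass
Step 3: w = 100 * 22.6 / 109.6 = 20.6%

20.6


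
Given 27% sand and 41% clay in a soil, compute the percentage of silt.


Step 1: sand + silt + clay = 100%
Step 2: silt = 100 - sand - clay
Step 3: silt = 100 - 27 - 41
Step 4: silt = 32%

32


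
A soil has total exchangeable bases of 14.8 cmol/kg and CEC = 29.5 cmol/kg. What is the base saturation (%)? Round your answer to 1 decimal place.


Step 1: BS = 100 * (sum of bases) / CEC
Step 2: BS = 100 * 14.8 / 29.5
Step 3: BS = 50.2%

50.2


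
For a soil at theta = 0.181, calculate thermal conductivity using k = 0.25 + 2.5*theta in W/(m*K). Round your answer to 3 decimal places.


Step 1: k = 0.25 + 2.5 * theta
Step 2: k = 0.25 + 2.5 * 0.181
Step 3: k = 0.25 + 0.453
Step 4: k = 0.703 W/(m*K)

0.703


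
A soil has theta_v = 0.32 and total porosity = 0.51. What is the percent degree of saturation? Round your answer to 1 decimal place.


Step 1: S = 100 * theta_v / n
Step 2: S = 100 * 0.32 / 0.51
Step 3: S = 62.7%

62.7


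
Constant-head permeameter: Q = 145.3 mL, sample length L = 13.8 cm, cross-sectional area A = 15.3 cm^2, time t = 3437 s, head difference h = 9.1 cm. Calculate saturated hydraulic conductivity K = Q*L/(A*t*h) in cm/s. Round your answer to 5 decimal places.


Step 1: K = Q * L / (A * t * h)
Step 2: Numerator = 145.3 * 13.8 = 2005.14
Step 3: Denominator = 15.3 * 3437 * 9.1 = 478533.51
Step 4: K = 2005.14 / 478533.51 = 0.00419 cm/s

0.00419


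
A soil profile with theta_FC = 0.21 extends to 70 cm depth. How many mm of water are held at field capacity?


Step 1: Water (mm) = theta_FC * depth (cm) * 10
Step 2: Water = 0.21 * 70 * 10
Step 3: Water = 147.0 mm

147.0


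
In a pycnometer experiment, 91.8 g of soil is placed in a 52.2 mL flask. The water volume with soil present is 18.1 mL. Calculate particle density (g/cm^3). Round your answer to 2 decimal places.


Step 1: Volume of solids = flask volume - water volume with soil
Step 2: V_solids = 52.2 - 18.1 = 34.1 mL
Step 3: Particle density = mass / V_solids = 91.8 / 34.1 = 2.69 g/cm^3

2.69


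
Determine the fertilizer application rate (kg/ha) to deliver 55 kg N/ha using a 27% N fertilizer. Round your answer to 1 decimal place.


Step 1: Fertilizer rate = target N / (N content / 100)
Step 2: Rate = 55 / (27 / 100)
Step 3: Rate = 55 / 0.27
Step 4: Rate = 203.7 kg/ha

203.7


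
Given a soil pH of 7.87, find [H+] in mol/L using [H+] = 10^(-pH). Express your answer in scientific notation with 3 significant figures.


Step 1: [H+] = 10^(-pH)
Step 2: [H+] = 10^(-7.87)
Step 3: [H+] = 1.35e-08 mol/L

1.35e-08


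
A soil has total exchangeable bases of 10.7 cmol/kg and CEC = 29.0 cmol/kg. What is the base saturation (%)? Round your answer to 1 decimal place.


Step 1: BS = 100 * (sum of bases) / CEC
Step 2: BS = 100 * 10.7 / 29.0
Step 3: BS = 36.9%

36.9


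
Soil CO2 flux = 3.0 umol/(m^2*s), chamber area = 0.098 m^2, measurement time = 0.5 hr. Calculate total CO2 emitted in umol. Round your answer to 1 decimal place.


Step 1: Convert time to seconds: 0.5 hr * 3600 = 1800.0 s
Step 2: Total = flux * area * time_s
Step 3: Total = 3.0 * 0.098 * 1800.0
Step 4: Total = 529.2 umol

529.2


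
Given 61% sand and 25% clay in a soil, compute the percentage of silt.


Step 1: sand + silt + clay = 100%
Step 2: silt = 100 - sand - clay
Step 3: silt = 100 - 61 - 25
Step 4: silt = 14%

14


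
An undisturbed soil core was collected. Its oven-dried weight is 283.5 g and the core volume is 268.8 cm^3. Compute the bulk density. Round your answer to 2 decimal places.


Step 1: Identify the formula: BD = dry mass / volume
Step 2: Substitute values: BD = 283.5 / 268.8
Step 3: BD = 1.05 g/cm^3

1.05


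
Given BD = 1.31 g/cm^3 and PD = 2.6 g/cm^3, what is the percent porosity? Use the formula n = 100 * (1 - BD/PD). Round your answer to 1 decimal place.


Step 1: Formula: n = 100 * (1 - BD / PD)
Step 2: n = 100 * (1 - 1.31 / 2.6)
Step 3: n = 100 * (1 - 0.50385)
Step 4: n = 49.6%

49.6


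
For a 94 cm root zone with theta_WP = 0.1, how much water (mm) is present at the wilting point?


Step 1: Water (mm) = theta_WP * depth * 10
Step 2: Water = 0.1 * 94 * 10
Step 3: Water = 94.0 mm

94.0


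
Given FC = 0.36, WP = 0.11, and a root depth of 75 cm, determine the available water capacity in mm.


Step 1: Available water = (FC - WP) * depth * 10
Step 2: AW = (0.36 - 0.11) * 75 * 10
Step 3: AW = 0.25 * 75 * 10
Step 4: AW = 187.5 mm

187.5


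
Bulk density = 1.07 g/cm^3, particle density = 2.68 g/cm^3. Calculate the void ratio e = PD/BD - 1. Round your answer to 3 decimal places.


Step 1: e = PD / BD - 1
Step 2: e = 2.68 / 1.07 - 1
Step 3: e = 2.50467 - 1
Step 4: e = 1.505

1.505


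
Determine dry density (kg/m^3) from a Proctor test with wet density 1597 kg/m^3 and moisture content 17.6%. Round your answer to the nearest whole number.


Step 1: Dry density = wet density / (1 + w/100)
Step 2: Dry density = 1597 / (1 + 17.6/100)
Step 3: Dry density = 1597 / 1.176
Step 4: Dry density = 1358 kg/m^3

1358


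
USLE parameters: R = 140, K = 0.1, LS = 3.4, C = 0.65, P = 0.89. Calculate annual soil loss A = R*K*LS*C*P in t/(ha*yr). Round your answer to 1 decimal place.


Step 1: A = R * K * LS * C * P
Step 2: R * K = 140 * 0.1 = 14.0
Step 3: (R*K) * LS = 14.0 * 3.4 = 47.6
Step 4: * C * P = 47.6 * 0.65 * 0.89 = 27.5
Step 5: A = 27.5 t/(ha*yr)

27.5


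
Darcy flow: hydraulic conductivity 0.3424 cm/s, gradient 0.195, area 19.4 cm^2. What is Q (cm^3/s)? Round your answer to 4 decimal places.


Step 1: Apply Darcy's law: Q = K * i * A
Step 2: Q = 0.3424 * 0.195 * 19.4
Step 3: Q = 1.2953 cm^3/s

1.2953


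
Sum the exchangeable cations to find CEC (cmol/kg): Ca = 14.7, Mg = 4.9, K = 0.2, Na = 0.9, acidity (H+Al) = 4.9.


Step 1: CEC = Ca + Mg + K + Na + (H+Al)
Step 2: CEC = 14.7 + 4.9 + 0.2 + 0.9 + 4.9
Step 3: CEC = 25.6 cmol/kg

25.6


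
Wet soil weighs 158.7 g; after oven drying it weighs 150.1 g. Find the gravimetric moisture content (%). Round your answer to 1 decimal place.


Step 1: Water mass = wet - dry = 158.7 - 150.1 = 8.6 g
Step 2: w = 100 * water mass / dry mass
Step 3: w = 100 * 8.6 / 150.1 = 5.7%

5.7


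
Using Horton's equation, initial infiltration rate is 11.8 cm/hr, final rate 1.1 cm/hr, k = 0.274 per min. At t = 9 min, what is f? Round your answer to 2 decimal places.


Step 1: f = fc + (f0 - fc) * exp(-k * t)
Step 2: exp(-0.274 * 9) = 0.084924
Step 3: f = 1.1 + (11.8 - 1.1) * 0.084924
Step 4: f = 1.1 + 10.7 * 0.084924
Step 5: f = 2.01 cm/hr

2.01


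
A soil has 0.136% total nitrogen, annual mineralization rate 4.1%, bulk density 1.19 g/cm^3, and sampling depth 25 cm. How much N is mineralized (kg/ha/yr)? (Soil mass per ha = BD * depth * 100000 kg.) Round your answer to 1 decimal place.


Step 1: Soil mass per ha = BD * depth * 100000 = 1.19 * 25 * 100000 = 2975000 kg
Step 2: Total N pool = soil mass * N%/100 = 2975000 * 0.136/100 = 4046.0 kg/ha
Step 3: N mineralized = N pool * rate%/100 = 4046.0 * 4.1/100 = 165.9 kg/ha/yr

165.9


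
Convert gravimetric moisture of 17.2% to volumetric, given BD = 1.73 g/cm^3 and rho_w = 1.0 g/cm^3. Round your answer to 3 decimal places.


Step 1: theta = (w / 100) * BD / rho_w
Step 2: theta = (17.2 / 100) * 1.73 / 1.0
Step 3: theta = 0.172 * 1.73
Step 4: theta = 0.298

0.298


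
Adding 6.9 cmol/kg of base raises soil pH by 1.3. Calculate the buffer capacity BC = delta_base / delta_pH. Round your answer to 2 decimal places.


Step 1: BC = change in base / change in pH
Step 2: BC = 6.9 / 1.3
Step 3: BC = 5.31 cmol/(kg*pH unit)

5.31


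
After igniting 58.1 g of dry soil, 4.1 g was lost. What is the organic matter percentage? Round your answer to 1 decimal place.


Step 1: OM% = 100 * LOI / sample mass
Step 2: OM = 100 * 4.1 / 58.1
Step 3: OM = 7.1%

7.1


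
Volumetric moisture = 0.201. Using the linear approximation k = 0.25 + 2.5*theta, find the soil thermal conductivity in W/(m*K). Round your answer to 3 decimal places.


Step 1: k = 0.25 + 2.5 * theta
Step 2: k = 0.25 + 2.5 * 0.201
Step 3: k = 0.25 + 0.503
Step 4: k = 0.753 W/(m*K)

0.753


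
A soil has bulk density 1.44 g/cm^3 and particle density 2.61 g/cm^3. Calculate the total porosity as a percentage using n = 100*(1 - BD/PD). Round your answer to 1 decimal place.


Step 1: Formula: n = 100 * (1 - BD / PD)
Step 2: n = 100 * (1 - 1.44 / 2.61)
Step 3: n = 100 * (1 - 0.55172)
Step 4: n = 44.8%

44.8


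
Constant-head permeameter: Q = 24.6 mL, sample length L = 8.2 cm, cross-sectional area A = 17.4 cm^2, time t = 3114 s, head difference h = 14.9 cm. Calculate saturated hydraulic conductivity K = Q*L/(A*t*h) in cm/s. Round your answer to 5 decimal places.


Step 1: K = Q * L / (A * t * h)
Step 2: Numerator = 24.6 * 8.2 = 201.72
Step 3: Denominator = 17.4 * 3114 * 14.9 = 807335.64
Step 4: K = 201.72 / 807335.64 = 0.00025 cm/s

0.00025


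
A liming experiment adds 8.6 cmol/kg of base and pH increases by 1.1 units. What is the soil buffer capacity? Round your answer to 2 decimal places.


Step 1: BC = change in base / change in pH
Step 2: BC = 8.6 / 1.1
Step 3: BC = 7.82 cmol/(kg*pH unit)

7.82


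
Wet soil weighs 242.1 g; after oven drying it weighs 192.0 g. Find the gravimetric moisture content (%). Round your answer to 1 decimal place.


Step 1: Water mass = wet - dry = 242.1 - 192.0 = 50.1 g
Step 2: w = 100 * water mass / dry mass
Step 3: w = 100 * 50.1 / 192.0 = 26.1%

26.1


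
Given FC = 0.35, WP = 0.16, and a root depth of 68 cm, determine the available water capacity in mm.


Step 1: Available water = (FC - WP) * depth * 10
Step 2: AW = (0.35 - 0.16) * 68 * 10
Step 3: AW = 0.19 * 68 * 10
Step 4: AW = 129.2 mm

129.2


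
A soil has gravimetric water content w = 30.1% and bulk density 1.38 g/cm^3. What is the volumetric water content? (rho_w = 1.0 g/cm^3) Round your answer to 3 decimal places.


Step 1: theta = (w / 100) * BD / rho_w
Step 2: theta = (30.1 / 100) * 1.38 / 1.0
Step 3: theta = 0.301 * 1.38
Step 4: theta = 0.415

0.415


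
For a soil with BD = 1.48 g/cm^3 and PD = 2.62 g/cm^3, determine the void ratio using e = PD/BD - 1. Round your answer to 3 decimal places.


Step 1: e = PD / BD - 1
Step 2: e = 2.62 / 1.48 - 1
Step 3: e = 1.77027 - 1
Step 4: e = 0.77

0.77


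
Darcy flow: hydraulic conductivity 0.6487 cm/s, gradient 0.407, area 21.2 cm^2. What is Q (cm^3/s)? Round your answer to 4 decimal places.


Step 1: Apply Darcy's law: Q = K * i * A
Step 2: Q = 0.6487 * 0.407 * 21.2
Step 3: Q = 5.5972 cm^3/s

5.5972


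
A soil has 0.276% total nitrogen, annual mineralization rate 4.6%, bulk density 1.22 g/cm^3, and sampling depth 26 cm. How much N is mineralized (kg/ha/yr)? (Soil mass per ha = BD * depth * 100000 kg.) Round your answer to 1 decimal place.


Step 1: Soil mass per ha = BD * depth * 100000 = 1.22 * 26 * 100000 = 3172000 kg
Step 2: Total N pool = soil mass * N%/100 = 3172000 * 0.276/100 = 8754.72 kg/ha
Step 3: N mineralized = N pool * rate%/100 = 8754.72 * 4.6/100 = 402.7 kg/ha/yr

402.7


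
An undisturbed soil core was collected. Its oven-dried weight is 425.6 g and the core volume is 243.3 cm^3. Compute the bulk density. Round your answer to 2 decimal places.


Step 1: Identify the formula: BD = dry mass / volume
Step 2: Substitute values: BD = 425.6 / 243.3
Step 3: BD = 1.75 g/cm^3

1.75


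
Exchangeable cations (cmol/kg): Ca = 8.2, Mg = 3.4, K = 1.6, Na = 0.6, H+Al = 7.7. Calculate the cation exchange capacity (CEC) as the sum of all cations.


Step 1: CEC = Ca + Mg + K + Na + (H+Al)
Step 2: CEC = 8.2 + 3.4 + 1.6 + 0.6 + 7.7
Step 3: CEC = 21.5 cmol/kg

21.5


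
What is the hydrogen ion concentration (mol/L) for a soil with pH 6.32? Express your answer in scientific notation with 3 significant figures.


Step 1: [H+] = 10^(-pH)
Step 2: [H+] = 10^(-6.32)
Step 3: [H+] = 4.79e-07 mol/L

4.79e-07


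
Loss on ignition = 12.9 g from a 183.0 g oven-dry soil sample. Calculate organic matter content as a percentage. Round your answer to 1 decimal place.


Step 1: OM% = 100 * LOI / sample mass
Step 2: OM = 100 * 12.9 / 183.0
Step 3: OM = 7.0%

7.0


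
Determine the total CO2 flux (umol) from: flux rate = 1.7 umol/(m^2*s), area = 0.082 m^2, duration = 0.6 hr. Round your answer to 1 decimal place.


Step 1: Convert time to seconds: 0.6 hr * 3600 = 2160.0 s
Step 2: Total = flux * area * time_s
Step 3: Total = 1.7 * 0.082 * 2160.0
Step 4: Total = 301.1 umol

301.1


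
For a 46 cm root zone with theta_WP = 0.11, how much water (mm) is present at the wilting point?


Step 1: Water (mm) = theta_WP * depth * 10
Step 2: Water = 0.11 * 46 * 10
Step 3: Water = 50.6 mm

50.6


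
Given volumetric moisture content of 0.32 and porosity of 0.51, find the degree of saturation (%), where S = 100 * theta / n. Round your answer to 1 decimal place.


Step 1: S = 100 * theta_v / n
Step 2: S = 100 * 0.32 / 0.51
Step 3: S = 62.7%

62.7


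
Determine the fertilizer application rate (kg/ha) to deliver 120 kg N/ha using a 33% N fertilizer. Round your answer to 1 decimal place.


Step 1: Fertilizer rate = target N / (N content / 100)
Step 2: Rate = 120 / (33 / 100)
Step 3: Rate = 120 / 0.33
Step 4: Rate = 363.6 kg/ha

363.6


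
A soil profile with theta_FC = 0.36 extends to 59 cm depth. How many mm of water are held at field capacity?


Step 1: Water (mm) = theta_FC * depth (cm) * 10
Step 2: Water = 0.36 * 59 * 10
Step 3: Water = 212.4 mm

212.4


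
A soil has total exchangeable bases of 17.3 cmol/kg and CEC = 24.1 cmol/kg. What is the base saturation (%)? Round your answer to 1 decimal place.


Step 1: BS = 100 * (sum of bases) / CEC
Step 2: BS = 100 * 17.3 / 24.1
Step 3: BS = 71.8%

71.8


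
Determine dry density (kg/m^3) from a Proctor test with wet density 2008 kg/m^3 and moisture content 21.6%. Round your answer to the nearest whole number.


Step 1: Dry density = wet density / (1 + w/100)
Step 2: Dry density = 2008 / (1 + 21.6/100)
Step 3: Dry density = 2008 / 1.216
Step 4: Dry density = 1651 kg/m^3

1651


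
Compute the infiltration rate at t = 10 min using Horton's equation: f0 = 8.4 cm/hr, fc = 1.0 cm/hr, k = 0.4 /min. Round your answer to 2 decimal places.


Step 1: f = fc + (f0 - fc) * exp(-k * t)
Step 2: exp(-0.4 * 10) = 0.018316
Step 3: f = 1.0 + (8.4 - 1.0) * 0.018316
Step 4: f = 1.0 + 7.4 * 0.018316
Step 5: f = 1.14 cm/hr

1.14


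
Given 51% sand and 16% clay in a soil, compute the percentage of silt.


Step 1: sand + silt + clay = 100%
Step 2: silt = 100 - sand - clay
Step 3: silt = 100 - 51 - 16
Step 4: silt = 33%

33
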